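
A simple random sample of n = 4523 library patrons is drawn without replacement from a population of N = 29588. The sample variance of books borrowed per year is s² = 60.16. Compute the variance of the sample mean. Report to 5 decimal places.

Under SRS without replacement, Var(ȳ) = (1 − f)·s²/n with f = n/N = 4523/29588 = 0.15286603.
Var(ȳ) = (1 − 0.15286603)·60.16/4523 = 0.84713397·0.013300906 = 0.01126765.

0.01127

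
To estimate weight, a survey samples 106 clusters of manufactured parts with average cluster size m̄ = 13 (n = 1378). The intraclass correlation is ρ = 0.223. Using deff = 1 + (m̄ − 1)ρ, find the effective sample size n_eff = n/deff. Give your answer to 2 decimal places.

deff = 1 + (13 − 1)·0.223 = 1 + 2.676 = 3.676.
n_eff = 1378 / 3.676 = 374.86.

374.86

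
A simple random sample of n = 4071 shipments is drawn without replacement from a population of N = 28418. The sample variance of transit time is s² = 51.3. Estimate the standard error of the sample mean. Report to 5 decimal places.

0.10390

Under SRS without replacement, Var(ȳ) = (1 − f)·s²/n with f = n/N = 4071/28418 = 0.14325428.
Var(ȳ) = (1 − 0.14325428)·51.3/4071 = 0.85674572·0.012601326 = 0.010796133.
SE(ȳ) = √(0.010796133) = 0.10390.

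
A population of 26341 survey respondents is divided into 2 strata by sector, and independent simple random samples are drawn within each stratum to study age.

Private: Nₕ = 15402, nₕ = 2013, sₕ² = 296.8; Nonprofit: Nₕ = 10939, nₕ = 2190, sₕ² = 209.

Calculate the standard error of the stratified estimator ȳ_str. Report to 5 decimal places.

0.23871

Var(ȳ_str) = Σₕ Wₕ²(1 − fₕ)sₕ²/nₕ with Wₕ = Nₕ/N, N = 26341.
Private: Wₕ = 0.58471584; term = 0.58471584²·(1 − 0.13069731)·296.8/2013 = 0.043820857.
Nonprofit: Wₕ = 0.41528416; term = 0.41528416²·(1 − 0.20020112)·209/2190 = 0.01316357.
Sum = 0.056984427.
SE = √(0.056984427) = 0.23871.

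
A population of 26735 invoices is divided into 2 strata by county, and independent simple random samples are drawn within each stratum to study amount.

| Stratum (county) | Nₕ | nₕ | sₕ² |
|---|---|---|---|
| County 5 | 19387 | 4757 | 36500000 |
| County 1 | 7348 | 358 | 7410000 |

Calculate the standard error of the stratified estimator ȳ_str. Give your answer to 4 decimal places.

67.3212

Var(ȳ_str) = Σₕ Wₕ²(1 − fₕ)sₕ²/nₕ with Wₕ = Nₕ/N, N = 26735.
County 5: Wₕ = 0.72515429; term = 0.72515429²·(1 − 0.24537061)·36500000/4757 = 3044.7685.
County 1: Wₕ = 0.27484571; term = 0.27484571²·(1 − 0.04872074)·7410000/358 = 1487.3772.
Sum = 4532.1457.
SE = √(4532.1457) = 67.3212.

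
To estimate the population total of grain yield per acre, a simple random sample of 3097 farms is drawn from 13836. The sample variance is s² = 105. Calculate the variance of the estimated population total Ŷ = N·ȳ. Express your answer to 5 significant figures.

5.0376 × 10^6

Var(Ŷ) = N²·Var(ȳ) = N²·(1 − n/N)·s²/n.
f = 3097/13836 = 0.22383637; Var(ȳ) = 0.77616363·105/3097 = 0.026314879.
Var(Ŷ) = 13836² · 0.026314879 = 5.0375861 × 10^6.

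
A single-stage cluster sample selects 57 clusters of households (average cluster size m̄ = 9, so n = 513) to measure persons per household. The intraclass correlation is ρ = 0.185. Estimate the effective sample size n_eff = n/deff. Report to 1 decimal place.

deff = 1 + (9 − 1)·0.185 = 1 + 1.48 = 2.48.
n_eff = 513 / 2.48 = 206.9.

206.9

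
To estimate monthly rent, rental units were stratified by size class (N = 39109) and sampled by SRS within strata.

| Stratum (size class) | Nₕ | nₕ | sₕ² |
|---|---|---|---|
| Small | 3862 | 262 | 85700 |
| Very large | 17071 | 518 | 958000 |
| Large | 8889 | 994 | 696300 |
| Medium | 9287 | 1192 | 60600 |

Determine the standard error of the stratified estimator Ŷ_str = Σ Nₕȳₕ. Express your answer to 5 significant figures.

761660

Var(Ŷ_str) = Σₕ Nₕ²(1 − fₕ)sₕ²/nₕ.
Small: 3862²·(1 − 262/3862)·85700/262 = 4.5477261 × 10^9.
Very large: 17071²·(1 − 518/17071)·958000/518 = 5.2260243 × 10^11.
Large: 8889²·(1 − 994/8889)·696300/994 = 4.916036 × 10^10.
Medium: 9287²·(1 − 1192/9287)·60600/1192 = 3.8219823 × 10^9.
Sum = 5.801325 × 10^11.
SE = √(5.801325 × 10^11) = 761660.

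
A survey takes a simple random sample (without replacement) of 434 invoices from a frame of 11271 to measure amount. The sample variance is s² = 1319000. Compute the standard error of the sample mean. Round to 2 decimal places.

Under SRS without replacement, Var(ȳ) = (1 − f)·s²/n with f = n/N = 434/11271 = 0.03850590.
Var(ȳ) = (1 − 0.03850590)·1319000/434 = 0.96149410·3039.1705 = 2922.1445.
SE(ȳ) = √(2922.1445) = 54.06.

54.06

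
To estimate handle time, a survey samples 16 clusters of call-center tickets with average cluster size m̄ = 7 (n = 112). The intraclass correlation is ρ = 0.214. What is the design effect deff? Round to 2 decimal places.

deff = 1 + (7 − 1)·0.214 = 1 + 1.284 = 2.284.

2.28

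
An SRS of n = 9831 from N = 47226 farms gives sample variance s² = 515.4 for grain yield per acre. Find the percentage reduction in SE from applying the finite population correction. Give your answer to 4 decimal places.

f = n/N = 9831/47226 = 0.20816923.
SE_no-fpc = √(s²/n) = 0.22896725; SE_fpc = √((1−f)s²/n) = 0.20374621.
Ratio = √(1−f) = 0.88984874. Reduction = 100·(1 − 0.88984874) = 11.0151%.

11.0151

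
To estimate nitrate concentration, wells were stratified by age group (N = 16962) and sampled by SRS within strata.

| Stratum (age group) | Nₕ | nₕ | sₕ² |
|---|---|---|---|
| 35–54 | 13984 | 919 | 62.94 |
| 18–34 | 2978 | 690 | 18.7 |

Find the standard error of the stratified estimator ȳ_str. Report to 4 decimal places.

0.2101

Var(ȳ_str) = Σₕ Wₕ²(1 − fₕ)sₕ²/nₕ with Wₕ = Nₕ/N, N = 16962.
35–54: Wₕ = 0.82443108; term = 0.82443108²·(1 − 0.06571796)·62.94/919 = 0.043490854.
18–34: Wₕ = 0.17556892; term = 0.17556892²·(1 − 0.23169913)·18.7/690 = 6.4182867 × 10^-4.
Sum = 0.044132683.
SE = √(0.044132683) = 0.2101.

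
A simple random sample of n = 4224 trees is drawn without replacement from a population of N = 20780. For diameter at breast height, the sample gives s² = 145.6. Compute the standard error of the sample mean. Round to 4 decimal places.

Under SRS without replacement, Var(ȳ) = (1 − f)·s²/n with f = n/N = 4224/20780 = 0.20327238.
Var(ȳ) = (1 − 0.20327238)·145.6/4224 = 0.79672762·0.034469697 = 0.02746296.
SE(ȳ) = √(0.02746296) = 0.1657.

0.1657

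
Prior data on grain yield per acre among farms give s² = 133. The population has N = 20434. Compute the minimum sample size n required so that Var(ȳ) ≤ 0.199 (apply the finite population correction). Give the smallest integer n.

Without fpc, n₀ = s²/D = 133/0.199 = 668.3417.
With fpc, (1 − n/N)·s²/n ≤ D requires n ≥ n₀/(1 + n₀/N) = 668.3417/(1 + 668.3417/20434) = 647.1744.
Rounding up, n = 648.

648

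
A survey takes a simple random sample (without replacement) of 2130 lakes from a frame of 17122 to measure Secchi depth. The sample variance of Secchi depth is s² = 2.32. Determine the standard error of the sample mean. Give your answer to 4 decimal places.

Under SRS without replacement, Var(ȳ) = (1 − f)·s²/n with f = n/N = 2130/17122 = 0.12440135.
Var(ȳ) = (1 − 0.12440135)·2.32/2130 = 0.87559865·0.0010892019 = 9.5370369 × 10^-4.
SE(ȳ) = √(9.5370369 × 10^-4) = 0.0309.

0.0309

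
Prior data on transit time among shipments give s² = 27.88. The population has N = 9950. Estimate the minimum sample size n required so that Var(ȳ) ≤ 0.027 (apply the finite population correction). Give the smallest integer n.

Without fpc, n₀ = s²/D = 27.88/0.027 = 1032.5926.
With fpc, (1 − n/N)·s²/n ≤ D requires n ≥ n₀/(1 + n₀/N) = 1032.5926/(1 + 1032.5926/9950) = 935.5074.
Rounding up, n = 936.

936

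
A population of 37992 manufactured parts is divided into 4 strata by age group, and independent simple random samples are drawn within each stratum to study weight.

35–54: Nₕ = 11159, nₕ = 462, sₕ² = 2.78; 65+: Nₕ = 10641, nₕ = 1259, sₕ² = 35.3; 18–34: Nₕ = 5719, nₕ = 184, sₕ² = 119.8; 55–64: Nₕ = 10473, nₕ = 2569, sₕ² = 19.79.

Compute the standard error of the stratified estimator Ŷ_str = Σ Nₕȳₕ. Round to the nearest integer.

4976

Var(Ŷ_str) = Σₕ Nₕ²(1 − fₕ)sₕ²/nₕ.
35–54: 11159²·(1 − 462/11159)·2.78/462 = 718273.91.
65+: 10641²·(1 − 1259/10641)·35.3/1259 = 2.7991544 × 10^6.
18–34: 5719²·(1 − 184/5719)·119.8/184 = 2.0609939 × 10^7.
55–64: 10473²·(1 − 2569/10473)·19.79/2569 = 637675.49.
Sum = 2.4765043 × 10^7.
SE = √(2.4765043 × 10^7) = 4976.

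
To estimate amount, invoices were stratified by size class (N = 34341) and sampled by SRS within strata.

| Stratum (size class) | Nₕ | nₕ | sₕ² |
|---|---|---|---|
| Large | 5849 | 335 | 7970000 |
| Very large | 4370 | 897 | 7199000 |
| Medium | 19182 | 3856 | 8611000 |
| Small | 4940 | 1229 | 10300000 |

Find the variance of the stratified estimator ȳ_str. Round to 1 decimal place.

Var(ȳ_str) = Σₕ Wₕ²(1 − fₕ)sₕ²/nₕ with Wₕ = Nₕ/N, N = 34341.
Large: Wₕ = 0.17032119; term = 0.17032119²·(1 − 0.05727475)·7970000/335 = 650.6329.
Very large: Wₕ = 0.12725314; term = 0.12725314²·(1 − 0.20526316)·7199000/897 = 103.28567.
Medium: Wₕ = 0.55857430; term = 0.55857430²·(1 − 0.20102179)·8611000/3856 = 556.68997.
Small: Wₕ = 0.14385137; term = 0.14385137²·(1 − 0.24878543)·10300000/1229 = 130.27989.
Sum = 1440.8884.

1440.9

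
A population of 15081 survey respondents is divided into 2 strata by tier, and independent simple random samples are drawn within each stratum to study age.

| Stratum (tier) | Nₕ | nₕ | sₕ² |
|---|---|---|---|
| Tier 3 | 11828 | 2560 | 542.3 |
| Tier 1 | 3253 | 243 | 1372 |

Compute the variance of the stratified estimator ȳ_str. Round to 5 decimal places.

0.34518

Var(ȳ_str) = Σₕ Wₕ²(1 − fₕ)sₕ²/nₕ with Wₕ = Nₕ/N, N = 15081.
Tier 3: Wₕ = 0.78429812; term = 0.78429812²·(1 − 0.21643558)·542.3/2560 = 0.10210258.
Tier 1: Wₕ = 0.21570188; term = 0.21570188²·(1 − 0.07470028)·1372/243 = 0.24307378.
Sum = 0.34517636.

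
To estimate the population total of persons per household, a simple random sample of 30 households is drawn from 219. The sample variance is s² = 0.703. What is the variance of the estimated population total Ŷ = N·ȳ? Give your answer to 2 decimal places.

969.93

Var(Ŷ) = N²·Var(ȳ) = N²·(1 − n/N)·s²/n.
f = 30/219 = 0.13698630; Var(ȳ) = 0.86301370·0.703/30 = 0.020223288.
Var(Ŷ) = 219² · 0.020223288 = 969.92912.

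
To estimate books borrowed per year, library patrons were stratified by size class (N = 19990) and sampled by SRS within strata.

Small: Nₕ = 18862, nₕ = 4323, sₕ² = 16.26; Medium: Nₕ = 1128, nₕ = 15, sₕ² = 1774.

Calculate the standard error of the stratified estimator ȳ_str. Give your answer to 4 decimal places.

Var(ȳ_str) = Σₕ Wₕ²(1 − fₕ)sₕ²/nₕ with Wₕ = Nₕ/N, N = 19990.
Small: Wₕ = 0.94357179; term = 0.94357179²·(1 − 0.22919097)·16.26/4323 = 0.0025812614.
Medium: Wₕ = 0.05642821; term = 0.05642821²·(1 − 0.01329787)·1774/15 = 0.37157033.
Sum = 0.37415159.
SE = √(0.37415159) = 0.6117.

0.6117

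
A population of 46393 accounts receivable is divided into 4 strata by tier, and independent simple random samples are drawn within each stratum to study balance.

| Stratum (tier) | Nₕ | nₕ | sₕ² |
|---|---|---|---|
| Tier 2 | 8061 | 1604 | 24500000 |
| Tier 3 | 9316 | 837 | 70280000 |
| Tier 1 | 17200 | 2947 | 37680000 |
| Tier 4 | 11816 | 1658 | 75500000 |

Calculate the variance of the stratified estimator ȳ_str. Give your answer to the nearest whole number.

7447

Var(ȳ_str) = Σₕ Wₕ²(1 − fₕ)sₕ²/nₕ with Wₕ = Nₕ/N, N = 46393.
Tier 2: Wₕ = 0.17375466; term = 0.17375466²·(1 − 0.19898276)·24500000/1604 = 369.38267.
Tier 3: Wₕ = 0.20080616; term = 0.20080616²·(1 − 0.08984543)·70280000/837 = 3081.5945.
Tier 1: Wₕ = 0.37074559; term = 0.37074559²·(1 − 0.17133721)·37680000/2947 = 1456.3326.
Tier 4: Wₕ = 0.25469360; term = 0.25469360²·(1 − 0.14031821)·75500000/1658 = 2539.4297.
Sum = 7446.7395.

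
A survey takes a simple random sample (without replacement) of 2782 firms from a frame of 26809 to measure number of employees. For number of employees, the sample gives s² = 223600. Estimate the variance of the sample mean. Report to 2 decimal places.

72.03

Under SRS without replacement, Var(ȳ) = (1 − f)·s²/n with f = n/N = 2782/26809 = 0.10377112.
Var(ȳ) = (1 − 0.10377112)·223600/2782 = 0.89622888·80.373832 = 72.033349.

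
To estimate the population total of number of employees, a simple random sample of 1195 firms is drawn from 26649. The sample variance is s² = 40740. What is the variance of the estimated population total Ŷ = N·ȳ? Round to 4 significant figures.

2.313 × 10^10

Var(Ŷ) = N²·Var(ȳ) = N²·(1 − n/N)·s²/n.
f = 1195/26649 = 0.04484221; Var(ȳ) = 0.95515779·40740/1195 = 32.563287.
Var(Ŷ) = 26649² · 32.563287 = 2.3125444 × 10^10.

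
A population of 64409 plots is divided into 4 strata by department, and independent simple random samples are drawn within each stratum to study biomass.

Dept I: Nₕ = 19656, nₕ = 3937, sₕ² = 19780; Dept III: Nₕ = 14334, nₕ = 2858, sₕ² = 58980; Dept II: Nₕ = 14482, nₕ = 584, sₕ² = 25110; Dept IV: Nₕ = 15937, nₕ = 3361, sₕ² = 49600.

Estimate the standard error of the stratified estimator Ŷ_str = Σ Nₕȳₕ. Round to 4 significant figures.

Var(Ŷ_str) = Σₕ Nₕ²(1 − fₕ)sₕ²/nₕ.
Dept I: 19656²·(1 − 3937/19656)·19780/3937 = 1.5523188 × 10^9.
Dept III: 14334²·(1 − 2858/14334)·58980/2858 = 3.3946928 × 10^9.
Dept II: 14482²·(1 − 584/14482)·25110/584 = 8.6539567 × 10^9.
Dept IV: 15937²·(1 − 3361/15937)·49600/3361 = 2.9577555 × 10^9.
Sum = 1.6558724 × 10^10.
SE = √(1.6558724 × 10^10) = 128700.

128700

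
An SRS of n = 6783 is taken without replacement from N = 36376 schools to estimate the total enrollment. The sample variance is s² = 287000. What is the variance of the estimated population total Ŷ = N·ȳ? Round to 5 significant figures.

Var(Ŷ) = N²·Var(ȳ) = N²·(1 − n/N)·s²/n.
f = 6783/36376 = 0.18646910; Var(ȳ) = 0.81353090·287000/6783 = 34.421844.
Var(Ŷ) = 36376² · 34.421844 = 4.5547444 × 10^10.

4.5547 × 10^10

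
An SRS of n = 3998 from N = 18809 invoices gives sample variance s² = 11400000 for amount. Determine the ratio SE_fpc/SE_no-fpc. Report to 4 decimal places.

f = n/N = 3998/18809 = 0.21255782.
SE_no-fpc = √(s²/n) = 53.398743; SE_fpc = √((1−f)s²/n) = 47.384944.
Ratio = √(1−f) = 0.88737939.

0.8874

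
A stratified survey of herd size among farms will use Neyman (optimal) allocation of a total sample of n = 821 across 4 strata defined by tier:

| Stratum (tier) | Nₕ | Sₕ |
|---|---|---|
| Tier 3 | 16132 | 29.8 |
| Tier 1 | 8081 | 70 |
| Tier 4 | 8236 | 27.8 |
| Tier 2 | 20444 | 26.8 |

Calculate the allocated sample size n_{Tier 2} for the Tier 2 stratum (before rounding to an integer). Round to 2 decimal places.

Neyman allocation: nₕ = n·NₕSₕ / Σⱼ NⱼSⱼ.
Σ NⱼSⱼ = 16132·29.8 + 8081·70 + 8236·27.8 + 20444·26.8 = 1.8232636 × 10^6.
n_{Tier 2} = 821·20444·26.8 / (1.8232636 × 10^6) = 246.71.

246.71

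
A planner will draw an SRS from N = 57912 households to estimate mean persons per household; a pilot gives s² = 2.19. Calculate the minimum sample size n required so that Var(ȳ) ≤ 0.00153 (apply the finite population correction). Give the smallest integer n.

1397

Without fpc, n₀ = s²/D = 2.19/0.00153 = 1431.3725.
With fpc, (1 − n/N)·s²/n ≤ D requires n ≥ n₀/(1 + n₀/N) = 1431.3725/(1 + 1431.3725/57912) = 1396.8475.
Rounding up, n = 1397.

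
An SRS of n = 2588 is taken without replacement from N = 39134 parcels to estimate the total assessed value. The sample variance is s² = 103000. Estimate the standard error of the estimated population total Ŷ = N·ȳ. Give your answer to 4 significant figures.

238600

Var(Ŷ) = N²·Var(ȳ) = N²·(1 − n/N)·s²/n.
f = 2588/39134 = 0.06613175; Var(ȳ) = 0.93386825·103000/2588 = 37.16709.
Var(Ŷ) = 39134² · 37.16709 = 5.6920282 × 10^10.
SE(Ŷ) = √(5.6920282 × 10^10) = 238600.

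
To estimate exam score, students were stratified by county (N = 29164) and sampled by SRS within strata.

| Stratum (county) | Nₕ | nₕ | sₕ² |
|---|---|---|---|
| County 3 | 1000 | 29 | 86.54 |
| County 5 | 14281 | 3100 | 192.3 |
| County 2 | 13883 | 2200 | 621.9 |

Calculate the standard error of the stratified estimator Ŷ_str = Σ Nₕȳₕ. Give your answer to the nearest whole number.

Var(Ŷ_str) = Σₕ Nₕ²(1 − fₕ)sₕ²/nₕ.
County 3: 1000²·(1 − 29/1000)·86.54/29 = 2.8975979 × 10^6.
County 5: 14281²·(1 − 3100/14281)·192.3/3100 = 9.9050542 × 10^6.
County 2: 13883²·(1 − 2200/13883)·621.9/2200 = 4.5849603 × 10^7.
Sum = 5.8652255 × 10^7.
SE = √(5.8652255 × 10^7) = 7658.

7658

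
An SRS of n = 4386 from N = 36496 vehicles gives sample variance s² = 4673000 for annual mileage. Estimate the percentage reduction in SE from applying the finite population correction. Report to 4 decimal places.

f = n/N = 4386/36496 = 0.12017755.
SE_no-fpc = √(s²/n) = 32.641009; SE_fpc = √((1−f)s²/n) = 30.616892.
Ratio = √(1−f) = 0.93798851. Reduction = 100·(1 − 0.93798851) = 6.2011%.

6.2011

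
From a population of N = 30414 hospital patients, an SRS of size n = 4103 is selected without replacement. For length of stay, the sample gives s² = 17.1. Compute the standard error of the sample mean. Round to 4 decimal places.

Under SRS without replacement, Var(ȳ) = (1 − f)·s²/n with f = n/N = 4103/30414 = 0.13490498.
Var(ȳ) = (1 − 0.13490498)·17.1/4103 = 0.86509502·0.0041676822 = 0.0036054411.
SE(ȳ) = √(0.0036054411) = 0.0600.

0.0600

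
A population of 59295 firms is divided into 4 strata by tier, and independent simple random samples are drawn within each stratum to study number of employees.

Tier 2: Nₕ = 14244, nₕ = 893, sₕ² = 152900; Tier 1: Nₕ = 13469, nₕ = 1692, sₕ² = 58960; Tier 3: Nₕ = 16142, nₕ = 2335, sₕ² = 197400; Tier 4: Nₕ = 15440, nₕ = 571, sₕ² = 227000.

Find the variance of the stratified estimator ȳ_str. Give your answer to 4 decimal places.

Var(ȳ_str) = Σₕ Wₕ²(1 − fₕ)sₕ²/nₕ with Wₕ = Nₕ/N, N = 59295.
Tier 2: Wₕ = 0.24022262; term = 0.24022262²·(1 − 0.06269306)·152900/893 = 9.2611654.
Tier 1: Wₕ = 0.22715237; term = 0.22715237²·(1 − 0.12562180)·58960/1692 = 1.5721392.
Tier 3: Wₕ = 0.27223206; term = 0.27223206²·(1 − 0.14465370)·197400/2335 = 5.3589633.
Tier 4: Wₕ = 0.26039295; term = 0.26039295²·(1 − 0.03698187)·227000/571 = 25.958683.
Sum = 42.150951.

42.1510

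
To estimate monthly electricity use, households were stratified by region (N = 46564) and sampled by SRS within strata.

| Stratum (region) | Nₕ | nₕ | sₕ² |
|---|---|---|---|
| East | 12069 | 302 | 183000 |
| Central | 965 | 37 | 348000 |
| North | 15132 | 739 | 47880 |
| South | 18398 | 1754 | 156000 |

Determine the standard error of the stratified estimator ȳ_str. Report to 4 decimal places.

Var(ȳ_str) = Σₕ Wₕ²(1 − fₕ)sₕ²/nₕ with Wₕ = Nₕ/N, N = 46564.
East: Wₕ = 0.25919165; term = 0.25919165²·(1 − 0.02502279)·183000/302 = 39.689957.
Central: Wₕ = 0.02072416; term = 0.02072416²·(1 − 0.03834197)·348000/37 = 3.8846532.
North: Wₕ = 0.32497208; term = 0.32497208²·(1 − 0.04883690)·47880/739 = 6.5081387.
South: Wₕ = 0.39511210; term = 0.39511210²·(1 − 0.09533645)·156000/1754 = 12.560958.
Sum = 62.643707.
SE = √(62.643707) = 7.9148.

7.9148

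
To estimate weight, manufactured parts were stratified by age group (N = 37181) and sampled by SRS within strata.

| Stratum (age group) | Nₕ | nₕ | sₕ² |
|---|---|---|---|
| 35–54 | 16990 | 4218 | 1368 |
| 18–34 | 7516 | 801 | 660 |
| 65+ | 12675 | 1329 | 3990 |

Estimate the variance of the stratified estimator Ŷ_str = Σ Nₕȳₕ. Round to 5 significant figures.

Var(Ŷ_str) = Σₕ Nₕ²(1 − fₕ)sₕ²/nₕ.
35–54: 16990²·(1 − 4218/16990)·1368/4218 = 7.0377172 × 10^7.
18–34: 7516²·(1 − 801/7516)·660/801 = 4.1585718 × 10^7.
65+: 12675²·(1 − 1329/12675)·3990/1329 = 4.3175628 × 10^8.
Sum = 5.4371917 × 10^8.

5.4372 × 10^8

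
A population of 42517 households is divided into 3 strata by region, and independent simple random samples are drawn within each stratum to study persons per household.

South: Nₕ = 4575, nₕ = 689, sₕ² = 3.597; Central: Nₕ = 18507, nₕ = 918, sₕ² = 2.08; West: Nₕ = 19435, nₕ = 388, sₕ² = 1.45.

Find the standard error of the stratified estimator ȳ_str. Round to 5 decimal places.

0.03499

Var(ȳ_str) = Σₕ Wₕ²(1 − fₕ)sₕ²/nₕ with Wₕ = Nₕ/N, N = 42517.
South: Wₕ = 0.10760402; term = 0.10760402²·(1 − 0.15060109)·3.597/689 = 5.1344022 × 10^-5.
Central: Wₕ = 0.43528471; term = 0.43528471²·(1 − 0.04960285)·2.08/918 = 4.0801169 × 10^-4.
West: Wₕ = 0.45711127; term = 0.45711127²·(1 − 0.01996398)·1.45/388 = 7.652832 × 10^-4.
Sum = 0.0012246389.
SE = √(0.0012246389) = 0.03499.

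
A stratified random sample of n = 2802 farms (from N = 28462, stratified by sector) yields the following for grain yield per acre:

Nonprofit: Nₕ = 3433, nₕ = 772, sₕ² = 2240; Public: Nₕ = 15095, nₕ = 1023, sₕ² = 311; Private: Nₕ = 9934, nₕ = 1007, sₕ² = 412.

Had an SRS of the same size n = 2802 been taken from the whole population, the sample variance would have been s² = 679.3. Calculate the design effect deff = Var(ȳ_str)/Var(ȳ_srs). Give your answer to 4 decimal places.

0.7193

Var(ȳ_str) = Σ Wₕ²(1−fₕ)sₕ²/nₕ with Wₕ = Nₕ/28462:
  Nonprofit: (3433/28462)²·(1−772/3433)·2240/772 = 0.032720397
  Public: (15095/28462)²·(1−1023/15095)·311/1023 = 0.079715518
  Private: (9934/28462)²·(1−1007/9934)·412/1007 = 0.044788509
  → Var(ȳ_str) = 0.15722442.
Var(ȳ_srs) = (1 − 2802/28462)·679.3/2802 = 0.21856707.
deff = 0.15722442 / 0.21856707 = 0.7193.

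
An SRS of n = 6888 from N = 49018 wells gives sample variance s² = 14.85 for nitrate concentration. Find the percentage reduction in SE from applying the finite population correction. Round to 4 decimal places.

f = n/N = 6888/49018 = 0.14051981.
SE_no-fpc = √(s²/n) = 0.046431922; SE_fpc = √((1−f)s²/n) = 0.043046178.
Ratio = √(1−f) = 0.92708154. Reduction = 100·(1 − 0.92708154) = 7.2918%.

7.2918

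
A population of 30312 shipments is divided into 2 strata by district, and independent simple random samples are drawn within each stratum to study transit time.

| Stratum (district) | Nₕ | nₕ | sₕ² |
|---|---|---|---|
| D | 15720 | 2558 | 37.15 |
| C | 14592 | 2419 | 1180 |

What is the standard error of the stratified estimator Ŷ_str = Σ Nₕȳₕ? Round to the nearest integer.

9469

Var(Ŷ_str) = Σₕ Nₕ²(1 − fₕ)sₕ²/nₕ.
D: 15720²·(1 − 2558/15720)·37.15/2558 = 3.0049186 × 10^6.
C: 14592²·(1 − 2419/14592)·1180/2419 = 8.6648008 × 10^7.
Sum = 8.9652927 × 10^7.
SE = √(8.9652927 × 10^7) = 9469.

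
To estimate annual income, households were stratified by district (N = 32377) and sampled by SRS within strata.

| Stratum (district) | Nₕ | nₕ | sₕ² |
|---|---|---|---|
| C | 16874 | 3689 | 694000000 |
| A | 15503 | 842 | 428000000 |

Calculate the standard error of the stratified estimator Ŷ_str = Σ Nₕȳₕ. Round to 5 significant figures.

Var(Ŷ_str) = Σₕ Nₕ²(1 − fₕ)sₕ²/nₕ.
C: 16874²·(1 − 3689/16874)·694000000/3689 = 4.1855159 × 10^13.
A: 15503²·(1 − 842/15503)·428000000/842 = 1.1553432 × 10^14.
Sum = 1.5738948 × 10^14.
SE = √(1.5738948 × 10^14) = 1.2545 × 10^7.

1.2545 × 10^7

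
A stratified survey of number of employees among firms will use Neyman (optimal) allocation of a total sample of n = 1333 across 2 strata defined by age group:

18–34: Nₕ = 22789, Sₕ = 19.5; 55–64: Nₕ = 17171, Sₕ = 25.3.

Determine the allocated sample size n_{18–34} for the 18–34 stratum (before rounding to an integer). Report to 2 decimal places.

Neyman allocation: nₕ = n·NₕSₕ / Σⱼ NⱼSⱼ.
Σ NⱼSⱼ = 22789·19.5 + 17171·25.3 = 878811.8.
n_{18–34} = 1333·22789·19.5 / 878811.8 = 674.05.

674.05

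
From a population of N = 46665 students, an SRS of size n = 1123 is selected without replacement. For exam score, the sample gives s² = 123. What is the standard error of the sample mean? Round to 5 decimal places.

Under SRS without replacement, Var(ȳ) = (1 − f)·s²/n with f = n/N = 1123/46665 = 0.02406515.
Var(ȳ) = (1 − 0.02406515)·123/1123 = 0.97593485·0.10952805 = 0.10689224.
SE(ȳ) = √(0.10689224) = 0.32694.

0.32694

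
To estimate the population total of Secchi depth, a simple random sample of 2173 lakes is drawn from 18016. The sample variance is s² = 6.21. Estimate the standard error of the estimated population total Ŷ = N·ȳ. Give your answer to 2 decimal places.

Var(Ŷ) = N²·Var(ȳ) = N²·(1 − n/N)·s²/n.
f = 2173/18016 = 0.12061501; Var(ȳ) = 0.87938499·6.21/2173 = 0.0025131067.
Var(Ŷ) = 18016² · 0.0025131067 = 815694.76.
SE(Ŷ) = √(815694.76) = 903.16.

903.16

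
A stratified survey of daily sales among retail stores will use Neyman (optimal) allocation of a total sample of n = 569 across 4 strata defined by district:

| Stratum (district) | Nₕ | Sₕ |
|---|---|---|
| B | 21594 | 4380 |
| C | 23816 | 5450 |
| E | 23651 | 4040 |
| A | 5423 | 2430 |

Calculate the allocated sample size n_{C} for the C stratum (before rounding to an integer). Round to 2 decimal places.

221.71

Neyman allocation: nₕ = n·NₕSₕ / Σⱼ NⱼSⱼ.
Σ NⱼSⱼ = 21594·4380 + 23816·5450 + 23651·4040 + 5423·2430 = 3.3310685 × 10^8.
n_{C} = 569·23816·5450 / (3.3310685 × 10^8) = 221.71.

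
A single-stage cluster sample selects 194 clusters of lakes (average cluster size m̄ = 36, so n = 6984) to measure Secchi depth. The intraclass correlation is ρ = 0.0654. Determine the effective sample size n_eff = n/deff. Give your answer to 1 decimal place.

2123.4

deff = 1 + (36 − 1)·0.0654 = 1 + 2.289 = 3.289.
n_eff = 6984 / 3.289 = 2123.4.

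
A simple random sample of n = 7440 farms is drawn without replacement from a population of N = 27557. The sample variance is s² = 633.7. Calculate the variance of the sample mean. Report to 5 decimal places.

0.06218

Under SRS without replacement, Var(ȳ) = (1 − f)·s²/n with f = n/N = 7440/27557 = 0.26998585.
Var(ȳ) = (1 − 0.26998585)·633.7/7440 = 0.73001415·0.085174731 = 0.062178759.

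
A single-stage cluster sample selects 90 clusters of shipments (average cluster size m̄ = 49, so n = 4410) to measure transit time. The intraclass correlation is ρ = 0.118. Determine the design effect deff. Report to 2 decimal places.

6.66

deff = 1 + (49 − 1)·0.118 = 1 + 5.664 = 6.664.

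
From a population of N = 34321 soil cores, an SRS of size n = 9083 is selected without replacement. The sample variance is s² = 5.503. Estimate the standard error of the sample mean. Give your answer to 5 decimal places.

0.02111

Under SRS without replacement, Var(ȳ) = (1 − f)·s²/n with f = n/N = 9083/34321 = 0.26464847.
Var(ȳ) = (1 − 0.26464847)·5.503/9083 = 0.73535153·6.058571 × 10^-4 = 4.4551794 × 10^-4.
SE(ȳ) = √(4.4551794 × 10^-4) = 0.02111.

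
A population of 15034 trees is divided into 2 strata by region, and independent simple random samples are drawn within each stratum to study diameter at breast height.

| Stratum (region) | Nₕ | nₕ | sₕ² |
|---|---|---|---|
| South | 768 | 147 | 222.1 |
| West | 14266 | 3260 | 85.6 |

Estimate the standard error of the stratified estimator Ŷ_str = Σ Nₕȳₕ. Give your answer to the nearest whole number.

Var(Ŷ_str) = Σₕ Nₕ²(1 − fₕ)sₕ²/nₕ.
South: 768²·(1 − 147/768)·222.1/147 = 720583.05.
West: 14266²·(1 − 3260/14266)·85.6/3260 = 4.1227585 × 10^6.
Sum = 4.8433416 × 10^6.
SE = √(4.8433416 × 10^6) = 2201.

2201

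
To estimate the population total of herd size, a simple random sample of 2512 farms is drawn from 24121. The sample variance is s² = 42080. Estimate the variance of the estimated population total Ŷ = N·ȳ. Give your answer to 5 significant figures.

Var(Ŷ) = N²·Var(ȳ) = N²·(1 − n/N)·s²/n.
f = 2512/24121 = 0.10414162; Var(ȳ) = 0.89585838·42080/2512 = 15.007054.
Var(Ŷ) = 24121² · 15.007054 = 8.7314438 × 10^9.

8.7314 × 10^9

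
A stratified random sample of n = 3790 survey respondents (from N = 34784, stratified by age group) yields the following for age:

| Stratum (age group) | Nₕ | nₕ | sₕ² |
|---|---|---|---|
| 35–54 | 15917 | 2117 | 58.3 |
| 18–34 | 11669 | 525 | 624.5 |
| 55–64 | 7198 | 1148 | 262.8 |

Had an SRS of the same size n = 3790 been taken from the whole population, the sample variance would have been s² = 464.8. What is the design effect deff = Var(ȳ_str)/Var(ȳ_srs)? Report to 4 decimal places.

Var(ȳ_str) = Σ Wₕ²(1−fₕ)sₕ²/nₕ with Wₕ = Nₕ/34784:
  35–54: (15917/34784)²·(1−2117/15917)·58.3/2117 = 0.0049995274
  18–34: (11669/34784)²·(1−525/11669)·624.5/525 = 0.1278465
  55–64: (7198/34784)²·(1−1148/7198)·262.8/1148 = 0.0082393252
  → Var(ȳ_str) = 0.14108535.
Var(ȳ_srs) = (1 − 3790/34784)·464.8/3790 = 0.10927606.
deff = 0.14108535 / 0.10927606 = 1.2911.

1.2911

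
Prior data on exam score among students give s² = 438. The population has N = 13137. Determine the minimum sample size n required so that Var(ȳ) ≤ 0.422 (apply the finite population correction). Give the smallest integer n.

962

Without fpc, n₀ = s²/D = 438/0.422 = 1037.9147.
With fpc, (1 − n/N)·s²/n ≤ D requires n ≥ n₀/(1 + n₀/N) = 1037.9147/(1 + 1037.9147/13137) = 961.9166.
Rounding up, n = 962.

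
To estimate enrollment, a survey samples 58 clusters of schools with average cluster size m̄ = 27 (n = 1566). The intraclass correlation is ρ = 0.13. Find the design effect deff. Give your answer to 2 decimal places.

4.38

deff = 1 + (27 − 1)·0.13 = 1 + 3.38 = 4.38.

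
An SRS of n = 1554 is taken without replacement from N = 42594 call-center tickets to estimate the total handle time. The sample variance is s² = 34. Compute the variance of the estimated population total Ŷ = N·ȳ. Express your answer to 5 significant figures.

Var(Ŷ) = N²·Var(ȳ) = N²·(1 − n/N)·s²/n.
f = 1554/42594 = 0.03648401; Var(ȳ) = 0.96351599·34/1554 = 0.021080787.
Var(Ŷ) = 42594² · 0.021080787 = 3.8245793 × 10^7.

3.8246 × 10^7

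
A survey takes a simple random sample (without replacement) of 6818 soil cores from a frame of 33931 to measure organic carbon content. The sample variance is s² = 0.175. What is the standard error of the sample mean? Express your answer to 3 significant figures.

Under SRS without replacement, Var(ȳ) = (1 − f)·s²/n with f = n/N = 6818/33931 = 0.20093720.
Var(ȳ) = (1 − 0.20093720)·0.175/6818 = 0.79906280·2.5667351 × 10^-5 = 2.0509826 × 10^-5.
SE(ȳ) = √(2.0509826 × 10^-5) = 0.00453.

0.00453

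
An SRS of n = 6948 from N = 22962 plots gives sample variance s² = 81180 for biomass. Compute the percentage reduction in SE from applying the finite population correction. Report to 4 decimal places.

16.4887

f = n/N = 6948/22962 = 0.30258688.
SE_no-fpc = √(s²/n) = 3.4181776; SE_fpc = √((1−f)s²/n) = 2.8545633.
Ratio = √(1−f) = 0.83511264. Reduction = 100·(1 − 0.83511264) = 16.4887%.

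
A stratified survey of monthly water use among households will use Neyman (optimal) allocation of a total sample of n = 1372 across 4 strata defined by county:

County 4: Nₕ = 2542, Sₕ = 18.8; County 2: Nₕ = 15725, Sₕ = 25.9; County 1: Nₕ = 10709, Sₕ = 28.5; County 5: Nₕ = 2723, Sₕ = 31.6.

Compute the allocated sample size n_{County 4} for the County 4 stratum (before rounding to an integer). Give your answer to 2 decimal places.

Neyman allocation: nₕ = n·NₕSₕ / Σⱼ NⱼSⱼ.
Σ NⱼSⱼ = 2542·18.8 + 15725·25.9 + 10709·28.5 + 2723·31.6 = 846320.4.
n_{County 4} = 1372·2542·18.8 / 846320.4 = 77.47.

77.47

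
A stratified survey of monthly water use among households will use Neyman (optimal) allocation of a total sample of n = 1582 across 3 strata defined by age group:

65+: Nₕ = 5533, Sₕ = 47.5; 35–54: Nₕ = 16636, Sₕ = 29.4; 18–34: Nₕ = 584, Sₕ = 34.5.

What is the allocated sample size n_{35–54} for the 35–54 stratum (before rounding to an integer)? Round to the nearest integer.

Neyman allocation: nₕ = n·NₕSₕ / Σⱼ NⱼSⱼ.
Σ NⱼSⱼ = 5533·47.5 + 16636·29.4 + 584·34.5 = 772063.9.
n_{35–54} = 1582·16636·29.4 / 772063.9 = 1002.

1002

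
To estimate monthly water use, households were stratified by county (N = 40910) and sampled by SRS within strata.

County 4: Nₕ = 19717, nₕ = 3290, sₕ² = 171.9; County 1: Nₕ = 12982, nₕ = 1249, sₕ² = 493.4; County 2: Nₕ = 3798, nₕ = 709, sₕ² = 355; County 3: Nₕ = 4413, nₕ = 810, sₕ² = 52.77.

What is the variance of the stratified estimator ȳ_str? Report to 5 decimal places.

Var(ȳ_str) = Σₕ Wₕ²(1 − fₕ)sₕ²/nₕ with Wₕ = Nₕ/N, N = 40910.
County 4: Wₕ = 0.48196040; term = 0.48196040²·(1 − 0.16686108)·171.9/3290 = 0.010111605.
County 1: Wₕ = 0.31733073; term = 0.31733073²·(1 − 0.09621014)·493.4/1249 = 0.035952444.
County 2: Wₕ = 0.09283794; term = 0.09283794²·(1 − 0.18667720)·355/709 = 0.0035099104.
County 3: Wₕ = 0.10787094; term = 0.10787094²·(1 − 0.18354861)·52.77/810 = 6.1892968 × 10^-4.
Sum = 0.050192889.

0.05019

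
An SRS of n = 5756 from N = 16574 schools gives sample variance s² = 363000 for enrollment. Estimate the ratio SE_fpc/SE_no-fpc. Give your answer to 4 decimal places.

f = n/N = 5756/16574 = 0.34729094.
SE_no-fpc = √(s²/n) = 7.9413241; SE_fpc = √((1−f)s²/n) = 6.4158284.
Ratio = √(1−f) = 0.80790412.

0.8079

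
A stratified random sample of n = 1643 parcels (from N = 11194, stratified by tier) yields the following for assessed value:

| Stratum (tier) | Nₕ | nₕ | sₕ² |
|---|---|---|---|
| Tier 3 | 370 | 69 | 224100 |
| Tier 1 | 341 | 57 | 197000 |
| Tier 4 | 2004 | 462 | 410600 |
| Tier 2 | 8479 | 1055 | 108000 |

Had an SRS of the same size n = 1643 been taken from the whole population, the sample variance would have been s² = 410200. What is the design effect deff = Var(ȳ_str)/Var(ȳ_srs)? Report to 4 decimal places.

0.3704

Var(ȳ_str) = Σ Wₕ²(1−fₕ)sₕ²/nₕ with Wₕ = Nₕ/11194:
  Tier 3: (370/11194)²·(1−69/370)·224100/69 = 2.8866251
  Tier 1: (341/11194)²·(1−57/341)·197000/57 = 2.6711205
  Tier 4: (2004/11194)²·(1−462/2004)·410600/462 = 21.917371
  Tier 2: (8479/11194)²·(1−1055/8479)·108000/1055 = 51.426064
  → Var(ȳ_str) = 78.901181.
Var(ȳ_srs) = (1 − 1643/11194)·410200/1643 = 213.02062.
deff = 78.901181 / 213.02062 = 0.3704.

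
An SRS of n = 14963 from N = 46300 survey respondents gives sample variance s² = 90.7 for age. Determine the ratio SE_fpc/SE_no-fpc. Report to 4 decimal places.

f = n/N = 14963/46300 = 0.32317495.
SE_no-fpc = √(s²/n) = 0.077856398; SE_fpc = √((1−f)s²/n) = 0.064051974.
Ratio = √(1−f) = 0.82269378.

0.8227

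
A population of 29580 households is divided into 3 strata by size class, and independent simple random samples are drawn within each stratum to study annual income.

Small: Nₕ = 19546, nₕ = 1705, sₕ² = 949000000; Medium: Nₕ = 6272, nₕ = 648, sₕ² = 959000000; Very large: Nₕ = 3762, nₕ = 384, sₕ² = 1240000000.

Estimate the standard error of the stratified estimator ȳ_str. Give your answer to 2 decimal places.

573.06

Var(ȳ_str) = Σₕ Wₕ²(1 − fₕ)sₕ²/nₕ with Wₕ = Nₕ/N, N = 29580.
Small: Wₕ = 0.66078431; term = 0.66078431²·(1 − 0.08723012)·949000000/1705 = 221831.17.
Medium: Wₕ = 0.21203516; term = 0.21203516²·(1 − 0.10331633)·959000000/648 = 59662.112.
Very large: Wₕ = 0.12718053; term = 0.12718053²·(1 − 0.10207337)·1240000000/384 = 46899.969.
Sum = 328393.25.
SE = √(328393.25) = 573.06.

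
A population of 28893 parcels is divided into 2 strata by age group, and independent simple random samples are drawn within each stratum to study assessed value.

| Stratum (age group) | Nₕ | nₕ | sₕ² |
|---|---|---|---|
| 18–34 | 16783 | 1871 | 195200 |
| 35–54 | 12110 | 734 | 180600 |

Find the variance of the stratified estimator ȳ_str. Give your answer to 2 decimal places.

71.88

Var(ȳ_str) = Σₕ Wₕ²(1 − fₕ)sₕ²/nₕ with Wₕ = Nₕ/N, N = 28893.
18–34: Wₕ = 0.58086734; term = 0.58086734²·(1 − 0.11148186)·195200/1871 = 31.277083.
35–54: Wₕ = 0.41913266; term = 0.41913266²·(1 − 0.06061107)·180600/734 = 40.604123.
Sum = 71.881206.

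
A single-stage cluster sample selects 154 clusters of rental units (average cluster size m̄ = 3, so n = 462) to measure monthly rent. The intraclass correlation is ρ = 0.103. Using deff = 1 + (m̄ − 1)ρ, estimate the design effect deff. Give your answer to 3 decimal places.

1.206

deff = 1 + (3 − 1)·0.103 = 1 + 0.206 = 1.206.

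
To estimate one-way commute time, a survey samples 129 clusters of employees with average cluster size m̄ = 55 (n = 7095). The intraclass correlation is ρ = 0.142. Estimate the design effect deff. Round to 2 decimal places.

8.67

deff = 1 + (55 − 1)·0.142 = 1 + 7.668 = 8.668.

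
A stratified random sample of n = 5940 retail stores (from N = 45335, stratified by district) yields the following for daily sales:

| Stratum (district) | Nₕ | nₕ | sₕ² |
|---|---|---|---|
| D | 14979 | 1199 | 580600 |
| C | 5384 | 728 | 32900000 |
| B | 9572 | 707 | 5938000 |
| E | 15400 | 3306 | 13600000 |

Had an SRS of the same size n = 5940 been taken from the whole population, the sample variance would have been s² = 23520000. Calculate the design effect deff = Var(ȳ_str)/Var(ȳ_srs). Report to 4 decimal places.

0.3835

Var(ȳ_str) = Σ Wₕ²(1−fₕ)sₕ²/nₕ with Wₕ = Nₕ/45335:
  D: (14979/45335)²·(1−1199/14979)·580600/1199 = 48.632058
  C: (5384/45335)²·(1−728/5384)·32900000/728 = 551.20773
  B: (9572/45335)²·(1−707/9572)·5938000/707 = 346.76477
  E: (15400/45335)²·(1−3306/15400)·13600000/3306 = 372.78592
  → Var(ȳ_str) = 1319.3905.
Var(ȳ_srs) = (1 − 5940/45335)·23520000/5940 = 3440.7915.
deff = 1319.3905 / 3440.7915 = 0.3835.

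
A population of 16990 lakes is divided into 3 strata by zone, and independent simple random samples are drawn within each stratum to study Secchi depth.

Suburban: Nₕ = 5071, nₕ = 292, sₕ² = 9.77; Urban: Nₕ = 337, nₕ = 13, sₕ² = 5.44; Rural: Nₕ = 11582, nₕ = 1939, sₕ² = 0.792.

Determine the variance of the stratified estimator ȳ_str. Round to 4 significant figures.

0.003125

Var(ȳ_str) = Σₕ Wₕ²(1 − fₕ)sₕ²/nₕ with Wₕ = Nₕ/N, N = 16990.
Suburban: Wₕ = 0.29846969; term = 0.29846969²·(1 − 0.05758233)·9.77/292 = 0.0028090249.
Urban: Wₕ = 0.01983520; term = 0.01983520²·(1 − 0.03857567)·5.44/13 = 1.5828644 × 10^-4.
Rural: Wₕ = 0.68169511; term = 0.68169511²·(1 − 0.16741495)·0.792/1939 = 1.5803611 × 10^-4.
Sum = 0.0031253475.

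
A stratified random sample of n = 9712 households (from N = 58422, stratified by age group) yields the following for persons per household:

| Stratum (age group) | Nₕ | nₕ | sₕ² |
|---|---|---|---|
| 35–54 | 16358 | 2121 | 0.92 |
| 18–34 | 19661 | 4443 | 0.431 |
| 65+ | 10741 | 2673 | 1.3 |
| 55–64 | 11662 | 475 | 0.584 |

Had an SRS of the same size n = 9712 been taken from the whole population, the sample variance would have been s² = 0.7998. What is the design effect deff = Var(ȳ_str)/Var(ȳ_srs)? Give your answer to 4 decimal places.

1.4192

Var(ȳ_str) = Σ Wₕ²(1−fₕ)sₕ²/nₕ with Wₕ = Nₕ/58422:
  35–54: (16358/58422)²·(1−2121/16358)·0.92/2121 = 2.9596681 × 10^-5
  18–34: (19661/58422)²·(1−4443/19661)·0.431/4443 = 8.503766 × 10^-6
  65+: (10741/58422)²·(1−2673/10741)·1.3/2673 = 1.2348157 × 10^-5
  55–64: (11662/58422)²·(1−475/11662)·0.584/475 = 4.6995153 × 10^-5
  → Var(ȳ_str) = 9.7443757 × 10^-5.
Var(ȳ_srs) = (1 − 9712/58422)·0.7998/9712 = 6.8661682 × 10^-5.
deff = (9.7443757 × 10^-5) / (6.8661682 × 10^-5) = 1.4192.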